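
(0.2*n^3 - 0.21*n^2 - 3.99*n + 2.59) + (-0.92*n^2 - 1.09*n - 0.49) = 0.2*n^3 - 1.13*n^2 - 5.08*n + 2.1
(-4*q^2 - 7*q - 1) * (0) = 0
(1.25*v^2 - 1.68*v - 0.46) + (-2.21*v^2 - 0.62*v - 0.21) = -0.96*v^2 - 2.3*v - 0.67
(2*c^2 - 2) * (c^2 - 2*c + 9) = 2*c^4 - 4*c^3 + 16*c^2 + 4*c - 18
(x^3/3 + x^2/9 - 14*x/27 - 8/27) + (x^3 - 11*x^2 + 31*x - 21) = 4*x^3/3 - 98*x^2/9 + 823*x/27 - 575/27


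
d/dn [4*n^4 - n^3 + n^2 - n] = 16*n^3 - 3*n^2 + 2*n - 1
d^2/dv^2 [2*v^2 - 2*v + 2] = 4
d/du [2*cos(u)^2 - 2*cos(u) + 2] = 2*sin(u) - 2*sin(2*u)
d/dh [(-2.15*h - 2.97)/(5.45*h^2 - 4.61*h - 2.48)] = (11.7175*h^2 + 32.373*h - 8.3597)/(29.7025*h^4 - 50.249*h^3 - 5.7799*h^2 + 22.8656*h + 6.1504)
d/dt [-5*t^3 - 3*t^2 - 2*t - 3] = -15*t^2 - 6*t - 2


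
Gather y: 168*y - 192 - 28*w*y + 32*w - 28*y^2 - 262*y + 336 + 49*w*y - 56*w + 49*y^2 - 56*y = -24*w + 21*y^2 + y*(21*w - 150) + 144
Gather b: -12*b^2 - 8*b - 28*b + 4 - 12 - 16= -12*b^2 - 36*b - 24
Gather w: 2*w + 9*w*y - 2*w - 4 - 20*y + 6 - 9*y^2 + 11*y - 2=9*w*y - 9*y^2 - 9*y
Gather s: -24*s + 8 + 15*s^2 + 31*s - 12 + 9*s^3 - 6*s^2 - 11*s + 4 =9*s^3 + 9*s^2 - 4*s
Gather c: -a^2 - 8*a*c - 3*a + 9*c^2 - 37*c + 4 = -a^2 - 3*a + 9*c^2 + c*(-8*a - 37) + 4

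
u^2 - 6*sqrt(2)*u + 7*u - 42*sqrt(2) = (u + 7)*(u - 6*sqrt(2))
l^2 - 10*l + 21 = (l - 7)*(l - 3)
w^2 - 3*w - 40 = (w - 8)*(w + 5)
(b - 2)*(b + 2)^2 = b^3 + 2*b^2 - 4*b - 8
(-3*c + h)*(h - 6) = -3*c*h + 18*c + h^2 - 6*h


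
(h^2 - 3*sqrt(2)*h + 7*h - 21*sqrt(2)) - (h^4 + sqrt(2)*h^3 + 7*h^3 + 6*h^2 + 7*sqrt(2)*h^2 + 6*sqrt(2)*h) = -h^4 - 7*h^3 - sqrt(2)*h^3 - 7*sqrt(2)*h^2 - 5*h^2 - 9*sqrt(2)*h + 7*h - 21*sqrt(2)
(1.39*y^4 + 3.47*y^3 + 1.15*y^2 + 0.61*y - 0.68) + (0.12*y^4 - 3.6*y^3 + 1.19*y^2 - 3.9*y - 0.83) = 1.51*y^4 - 0.13*y^3 + 2.34*y^2 - 3.29*y - 1.51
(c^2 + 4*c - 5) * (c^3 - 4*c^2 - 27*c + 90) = c^5 - 48*c^3 + 2*c^2 + 495*c - 450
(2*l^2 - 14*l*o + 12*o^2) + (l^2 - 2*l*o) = 3*l^2 - 16*l*o + 12*o^2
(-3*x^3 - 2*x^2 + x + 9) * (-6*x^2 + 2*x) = 18*x^5 + 6*x^4 - 10*x^3 - 52*x^2 + 18*x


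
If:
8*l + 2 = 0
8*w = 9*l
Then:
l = -1/4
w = -9/32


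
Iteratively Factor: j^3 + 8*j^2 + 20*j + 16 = (j + 2)*(j^2 + 6*j + 8) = (j + 2)*(j + 4)*(j + 2)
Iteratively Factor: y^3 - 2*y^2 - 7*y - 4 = (y + 1)*(y^2 - 3*y - 4) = (y - 4)*(y + 1)*(y + 1)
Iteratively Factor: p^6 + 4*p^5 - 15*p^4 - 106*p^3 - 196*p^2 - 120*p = (p + 3)*(p^5 + p^4 - 18*p^3 - 52*p^2 - 40*p) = (p + 2)*(p + 3)*(p^4 - p^3 - 16*p^2 - 20*p) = p*(p + 2)*(p + 3)*(p^3 - p^2 - 16*p - 20) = p*(p + 2)^2*(p + 3)*(p^2 - 3*p - 10) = p*(p - 5)*(p + 2)^2*(p + 3)*(p + 2)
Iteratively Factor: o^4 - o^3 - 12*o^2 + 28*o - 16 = (o - 2)*(o^3 + o^2 - 10*o + 8) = (o - 2)^2*(o^2 + 3*o - 4) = (o - 2)^2*(o - 1)*(o + 4)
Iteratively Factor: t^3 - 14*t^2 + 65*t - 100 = (t - 4)*(t^2 - 10*t + 25) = (t - 5)*(t - 4)*(t - 5)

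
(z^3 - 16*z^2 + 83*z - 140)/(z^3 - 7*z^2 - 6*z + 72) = (z^2 - 12*z + 35)/(z^2 - 3*z - 18)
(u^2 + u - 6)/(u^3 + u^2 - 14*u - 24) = (u - 2)/(u^2 - 2*u - 8)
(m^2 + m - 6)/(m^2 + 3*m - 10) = (m + 3)/(m + 5)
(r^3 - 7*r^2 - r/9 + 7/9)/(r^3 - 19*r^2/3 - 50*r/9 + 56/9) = (9*r^2 - 1)/(9*r^2 + 6*r - 8)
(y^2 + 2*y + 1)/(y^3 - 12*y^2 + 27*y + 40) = (y + 1)/(y^2 - 13*y + 40)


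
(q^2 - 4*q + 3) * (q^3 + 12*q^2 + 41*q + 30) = q^5 + 8*q^4 - 4*q^3 - 98*q^2 + 3*q + 90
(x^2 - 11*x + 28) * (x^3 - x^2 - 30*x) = x^5 - 12*x^4 + 9*x^3 + 302*x^2 - 840*x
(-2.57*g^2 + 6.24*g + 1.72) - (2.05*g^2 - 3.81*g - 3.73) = -4.62*g^2 + 10.05*g + 5.45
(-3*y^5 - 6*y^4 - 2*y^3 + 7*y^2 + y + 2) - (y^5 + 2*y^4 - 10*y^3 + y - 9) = -4*y^5 - 8*y^4 + 8*y^3 + 7*y^2 + 11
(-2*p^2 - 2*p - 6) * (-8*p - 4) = 16*p^3 + 24*p^2 + 56*p + 24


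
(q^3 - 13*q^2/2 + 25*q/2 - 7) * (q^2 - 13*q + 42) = q^5 - 39*q^4/2 + 139*q^3 - 885*q^2/2 + 616*q - 294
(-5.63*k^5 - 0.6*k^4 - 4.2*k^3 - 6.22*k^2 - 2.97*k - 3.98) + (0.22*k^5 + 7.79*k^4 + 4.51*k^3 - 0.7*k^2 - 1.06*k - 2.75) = -5.41*k^5 + 7.19*k^4 + 0.31*k^3 - 6.92*k^2 - 4.03*k - 6.73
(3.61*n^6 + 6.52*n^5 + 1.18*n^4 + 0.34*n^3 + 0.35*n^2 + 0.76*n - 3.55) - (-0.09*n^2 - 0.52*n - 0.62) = 3.61*n^6 + 6.52*n^5 + 1.18*n^4 + 0.34*n^3 + 0.44*n^2 + 1.28*n - 2.93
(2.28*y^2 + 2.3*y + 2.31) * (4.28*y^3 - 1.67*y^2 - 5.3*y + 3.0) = 9.7584*y^5 + 6.0364*y^4 - 6.0382*y^3 - 9.2077*y^2 - 5.343*y + 6.93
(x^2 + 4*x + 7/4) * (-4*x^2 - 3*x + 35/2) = -4*x^4 - 19*x^3 - 3*x^2/2 + 259*x/4 + 245/8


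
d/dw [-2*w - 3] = -2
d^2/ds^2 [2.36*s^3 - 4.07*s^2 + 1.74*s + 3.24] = 14.16*s - 8.14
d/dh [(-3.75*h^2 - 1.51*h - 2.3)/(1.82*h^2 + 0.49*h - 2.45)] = (0.9107*h^2 + 26.747*h + 4.8265)/(3.3124*h^4 + 1.7836*h^3 - 8.6779*h^2 - 2.401*h + 6.0025)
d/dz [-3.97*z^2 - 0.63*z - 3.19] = -7.94*z - 0.63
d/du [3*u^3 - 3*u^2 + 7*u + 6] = 9*u^2 - 6*u + 7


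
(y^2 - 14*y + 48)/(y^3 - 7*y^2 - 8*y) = (y - 6)/(y*(y + 1))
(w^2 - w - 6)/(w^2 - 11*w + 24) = (w + 2)/(w - 8)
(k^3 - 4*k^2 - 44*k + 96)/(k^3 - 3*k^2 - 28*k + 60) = (k^2 - 2*k - 48)/(k^2 - k - 30)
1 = 1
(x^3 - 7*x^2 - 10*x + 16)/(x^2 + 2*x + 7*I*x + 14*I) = (x^2 - 9*x + 8)/(x + 7*I)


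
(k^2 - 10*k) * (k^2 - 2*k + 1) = k^4 - 12*k^3 + 21*k^2 - 10*k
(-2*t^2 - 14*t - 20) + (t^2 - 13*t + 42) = -t^2 - 27*t + 22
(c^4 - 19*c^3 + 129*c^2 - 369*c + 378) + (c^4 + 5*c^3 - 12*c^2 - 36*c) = 2*c^4 - 14*c^3 + 117*c^2 - 405*c + 378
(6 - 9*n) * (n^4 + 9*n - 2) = -9*n^5 + 6*n^4 - 81*n^2 + 72*n - 12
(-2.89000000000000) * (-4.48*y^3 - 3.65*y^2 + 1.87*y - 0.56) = 12.9472*y^3 + 10.5485*y^2 - 5.4043*y + 1.6184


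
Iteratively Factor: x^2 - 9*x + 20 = (x - 4)*(x - 5)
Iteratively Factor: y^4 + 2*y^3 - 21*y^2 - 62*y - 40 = (y + 1)*(y^3 + y^2 - 22*y - 40) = (y + 1)*(y + 4)*(y^2 - 3*y - 10) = (y + 1)*(y + 2)*(y + 4)*(y - 5)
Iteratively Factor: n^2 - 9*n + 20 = (n - 4)*(n - 5)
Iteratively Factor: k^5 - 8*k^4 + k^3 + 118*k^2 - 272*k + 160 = (k - 5)*(k^4 - 3*k^3 - 14*k^2 + 48*k - 32) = (k - 5)*(k + 4)*(k^3 - 7*k^2 + 14*k - 8) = (k - 5)*(k - 1)*(k + 4)*(k^2 - 6*k + 8) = (k - 5)*(k - 4)*(k - 1)*(k + 4)*(k - 2)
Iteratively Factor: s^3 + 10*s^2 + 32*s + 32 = (s + 4)*(s^2 + 6*s + 8) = (s + 4)^2*(s + 2)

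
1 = 1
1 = 1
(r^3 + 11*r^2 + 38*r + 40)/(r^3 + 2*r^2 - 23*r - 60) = (r^2 + 7*r + 10)/(r^2 - 2*r - 15)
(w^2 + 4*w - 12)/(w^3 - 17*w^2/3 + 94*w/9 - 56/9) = 9*(w + 6)/(9*w^2 - 33*w + 28)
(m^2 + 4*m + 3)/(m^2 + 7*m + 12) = (m + 1)/(m + 4)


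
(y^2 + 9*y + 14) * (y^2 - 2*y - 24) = y^4 + 7*y^3 - 28*y^2 - 244*y - 336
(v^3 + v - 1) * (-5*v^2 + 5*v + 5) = -5*v^5 + 5*v^4 + 10*v^2 - 5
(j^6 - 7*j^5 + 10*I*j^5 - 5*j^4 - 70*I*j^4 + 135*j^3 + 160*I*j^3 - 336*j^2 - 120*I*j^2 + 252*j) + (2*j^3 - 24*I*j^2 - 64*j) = j^6 - 7*j^5 + 10*I*j^5 - 5*j^4 - 70*I*j^4 + 137*j^3 + 160*I*j^3 - 336*j^2 - 144*I*j^2 + 188*j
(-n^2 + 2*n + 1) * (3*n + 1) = -3*n^3 + 5*n^2 + 5*n + 1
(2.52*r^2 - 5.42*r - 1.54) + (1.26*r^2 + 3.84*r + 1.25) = 3.78*r^2 - 1.58*r - 0.29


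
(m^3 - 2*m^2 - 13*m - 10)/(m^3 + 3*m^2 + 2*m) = (m - 5)/m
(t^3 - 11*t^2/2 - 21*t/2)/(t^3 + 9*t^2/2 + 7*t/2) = (2*t^2 - 11*t - 21)/(2*t^2 + 9*t + 7)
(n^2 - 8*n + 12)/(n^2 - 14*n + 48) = (n - 2)/(n - 8)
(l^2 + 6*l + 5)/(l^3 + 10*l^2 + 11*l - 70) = (l + 1)/(l^2 + 5*l - 14)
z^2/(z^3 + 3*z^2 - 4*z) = z/(z^2 + 3*z - 4)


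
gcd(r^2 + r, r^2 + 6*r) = r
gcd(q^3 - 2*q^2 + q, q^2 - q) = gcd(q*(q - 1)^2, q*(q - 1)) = q^2 - q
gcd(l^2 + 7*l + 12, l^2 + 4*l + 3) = l + 3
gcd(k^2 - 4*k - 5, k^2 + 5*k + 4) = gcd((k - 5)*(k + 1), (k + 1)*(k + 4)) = k + 1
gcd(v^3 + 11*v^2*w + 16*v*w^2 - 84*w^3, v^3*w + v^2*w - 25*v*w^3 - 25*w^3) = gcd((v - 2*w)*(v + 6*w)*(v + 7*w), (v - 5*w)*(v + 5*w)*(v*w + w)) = 1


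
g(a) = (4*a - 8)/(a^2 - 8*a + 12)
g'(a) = (8 - 2*a)*(4*a - 8)/(a^2 - 8*a + 12)^2 + 4/(a^2 - 8*a + 12)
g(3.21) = -1.43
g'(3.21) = -0.51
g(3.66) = -1.71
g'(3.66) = -0.73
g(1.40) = -0.87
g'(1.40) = -0.19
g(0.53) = -0.73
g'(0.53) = -0.13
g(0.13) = -0.68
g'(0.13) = -0.12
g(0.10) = -0.68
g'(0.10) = -0.11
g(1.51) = -0.89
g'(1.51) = -0.20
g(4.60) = -2.86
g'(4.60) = -2.04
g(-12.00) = -0.22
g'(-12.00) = -0.01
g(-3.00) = -0.44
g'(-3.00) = -0.05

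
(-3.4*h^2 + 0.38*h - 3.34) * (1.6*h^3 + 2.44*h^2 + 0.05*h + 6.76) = -5.44*h^5 - 7.688*h^4 - 4.5868*h^3 - 31.1146*h^2 + 2.4018*h - 22.5784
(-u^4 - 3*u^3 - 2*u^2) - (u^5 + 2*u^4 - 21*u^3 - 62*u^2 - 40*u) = -u^5 - 3*u^4 + 18*u^3 + 60*u^2 + 40*u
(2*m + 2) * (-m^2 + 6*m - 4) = -2*m^3 + 10*m^2 + 4*m - 8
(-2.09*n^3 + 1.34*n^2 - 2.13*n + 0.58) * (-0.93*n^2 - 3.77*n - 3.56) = 1.9437*n^5 + 6.6331*n^4 + 4.3695*n^3 + 2.7203*n^2 + 5.3962*n - 2.0648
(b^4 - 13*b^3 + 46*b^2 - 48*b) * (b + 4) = b^5 - 9*b^4 - 6*b^3 + 136*b^2 - 192*b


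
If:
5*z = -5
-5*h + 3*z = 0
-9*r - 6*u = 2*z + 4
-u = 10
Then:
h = -3/5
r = 58/9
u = -10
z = -1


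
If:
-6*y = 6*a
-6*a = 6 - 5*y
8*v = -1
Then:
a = -6/11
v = -1/8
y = 6/11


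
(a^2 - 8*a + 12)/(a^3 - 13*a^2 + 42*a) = (a - 2)/(a*(a - 7))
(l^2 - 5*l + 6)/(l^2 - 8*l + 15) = (l - 2)/(l - 5)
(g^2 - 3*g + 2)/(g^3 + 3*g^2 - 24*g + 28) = (g - 1)/(g^2 + 5*g - 14)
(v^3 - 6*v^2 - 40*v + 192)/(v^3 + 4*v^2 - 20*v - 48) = (v - 8)/(v + 2)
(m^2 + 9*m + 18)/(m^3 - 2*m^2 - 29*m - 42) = (m + 6)/(m^2 - 5*m - 14)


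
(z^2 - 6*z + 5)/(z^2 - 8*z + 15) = (z - 1)/(z - 3)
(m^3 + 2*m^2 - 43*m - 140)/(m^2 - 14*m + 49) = (m^2 + 9*m + 20)/(m - 7)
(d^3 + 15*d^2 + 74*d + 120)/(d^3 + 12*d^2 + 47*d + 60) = (d + 6)/(d + 3)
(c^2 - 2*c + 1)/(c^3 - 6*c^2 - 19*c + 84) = (c^2 - 2*c + 1)/(c^3 - 6*c^2 - 19*c + 84)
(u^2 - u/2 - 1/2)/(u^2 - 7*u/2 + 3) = (2*u^2 - u - 1)/(2*u^2 - 7*u + 6)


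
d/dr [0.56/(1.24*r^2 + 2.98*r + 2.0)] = (-1.3888*r - 1.6688)/(1.24*r^2 + 2.98*r + 2.0)^2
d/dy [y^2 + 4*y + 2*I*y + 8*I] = 2*y + 4 + 2*I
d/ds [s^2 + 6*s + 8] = 2*s + 6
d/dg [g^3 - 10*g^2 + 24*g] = 3*g^2 - 20*g + 24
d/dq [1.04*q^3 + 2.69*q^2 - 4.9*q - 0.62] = 3.12*q^2 + 5.38*q - 4.9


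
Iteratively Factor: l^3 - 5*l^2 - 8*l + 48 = (l - 4)*(l^2 - l - 12) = (l - 4)*(l + 3)*(l - 4)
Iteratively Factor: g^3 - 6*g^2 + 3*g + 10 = (g - 2)*(g^2 - 4*g - 5) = (g - 2)*(g + 1)*(g - 5)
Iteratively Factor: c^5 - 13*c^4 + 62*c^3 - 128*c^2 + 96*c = (c)*(c^4 - 13*c^3 + 62*c^2 - 128*c + 96) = c*(c - 4)*(c^3 - 9*c^2 + 26*c - 24) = c*(c - 4)*(c - 3)*(c^2 - 6*c + 8) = c*(c - 4)*(c - 3)*(c - 2)*(c - 4)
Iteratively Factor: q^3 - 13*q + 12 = (q - 3)*(q^2 + 3*q - 4) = (q - 3)*(q + 4)*(q - 1)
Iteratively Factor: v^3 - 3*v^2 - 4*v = (v - 4)*(v^2 + v) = (v - 4)*(v + 1)*(v)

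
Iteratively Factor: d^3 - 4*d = (d)*(d^2 - 4) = d*(d + 2)*(d - 2)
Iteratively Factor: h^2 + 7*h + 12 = (h + 4)*(h + 3)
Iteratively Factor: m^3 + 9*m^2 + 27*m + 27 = (m + 3)*(m^2 + 6*m + 9) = (m + 3)^2*(m + 3)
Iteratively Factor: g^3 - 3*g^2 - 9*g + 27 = (g - 3)*(g^2 - 9) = (g - 3)*(g + 3)*(g - 3)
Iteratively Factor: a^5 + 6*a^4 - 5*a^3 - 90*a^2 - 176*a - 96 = (a + 4)*(a^4 + 2*a^3 - 13*a^2 - 38*a - 24) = (a + 3)*(a + 4)*(a^3 - a^2 - 10*a - 8) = (a + 1)*(a + 3)*(a + 4)*(a^2 - 2*a - 8) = (a - 4)*(a + 1)*(a + 3)*(a + 4)*(a + 2)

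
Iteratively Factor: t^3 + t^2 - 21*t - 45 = (t + 3)*(t^2 - 2*t - 15) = (t + 3)^2*(t - 5)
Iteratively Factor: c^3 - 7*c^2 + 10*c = (c - 5)*(c^2 - 2*c) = c*(c - 5)*(c - 2)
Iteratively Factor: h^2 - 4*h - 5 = (h + 1)*(h - 5)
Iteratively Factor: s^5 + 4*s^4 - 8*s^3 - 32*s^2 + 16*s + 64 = (s + 2)*(s^4 + 2*s^3 - 12*s^2 - 8*s + 32) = (s - 2)*(s + 2)*(s^3 + 4*s^2 - 4*s - 16) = (s - 2)^2*(s + 2)*(s^2 + 6*s + 8) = (s - 2)^2*(s + 2)^2*(s + 4)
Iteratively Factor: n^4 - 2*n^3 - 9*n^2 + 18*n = (n - 2)*(n^3 - 9*n) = n*(n - 2)*(n^2 - 9) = n*(n - 3)*(n - 2)*(n + 3)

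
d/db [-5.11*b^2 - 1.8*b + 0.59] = -10.22*b - 1.8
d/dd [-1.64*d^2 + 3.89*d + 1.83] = 3.89 - 3.28*d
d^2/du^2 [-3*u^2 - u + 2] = -6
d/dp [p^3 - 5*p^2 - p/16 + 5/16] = 3*p^2 - 10*p - 1/16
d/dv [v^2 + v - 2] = 2*v + 1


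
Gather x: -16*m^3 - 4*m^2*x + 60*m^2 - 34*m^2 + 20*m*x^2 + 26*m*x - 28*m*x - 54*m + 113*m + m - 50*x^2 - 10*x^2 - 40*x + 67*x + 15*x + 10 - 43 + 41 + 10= -16*m^3 + 26*m^2 + 60*m + x^2*(20*m - 60) + x*(-4*m^2 - 2*m + 42) + 18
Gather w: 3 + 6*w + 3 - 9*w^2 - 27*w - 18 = -9*w^2 - 21*w - 12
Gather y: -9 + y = y - 9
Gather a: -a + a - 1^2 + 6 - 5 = 0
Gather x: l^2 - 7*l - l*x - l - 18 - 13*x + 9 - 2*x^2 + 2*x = l^2 - 8*l - 2*x^2 + x*(-l - 11) - 9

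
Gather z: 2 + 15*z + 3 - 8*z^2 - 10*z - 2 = -8*z^2 + 5*z + 3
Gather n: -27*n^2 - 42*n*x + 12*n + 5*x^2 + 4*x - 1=-27*n^2 + n*(12 - 42*x) + 5*x^2 + 4*x - 1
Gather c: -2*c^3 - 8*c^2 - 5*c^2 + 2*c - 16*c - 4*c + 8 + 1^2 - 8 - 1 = -2*c^3 - 13*c^2 - 18*c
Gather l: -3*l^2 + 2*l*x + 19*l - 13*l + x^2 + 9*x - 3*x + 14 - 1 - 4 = -3*l^2 + l*(2*x + 6) + x^2 + 6*x + 9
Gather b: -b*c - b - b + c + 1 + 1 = b*(-c - 2) + c + 2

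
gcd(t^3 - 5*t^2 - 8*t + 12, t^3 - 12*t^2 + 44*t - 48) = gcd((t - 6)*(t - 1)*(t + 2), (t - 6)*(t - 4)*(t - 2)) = t - 6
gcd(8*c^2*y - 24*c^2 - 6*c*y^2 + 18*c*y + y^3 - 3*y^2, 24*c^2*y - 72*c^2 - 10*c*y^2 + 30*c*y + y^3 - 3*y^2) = -4*c*y + 12*c + y^2 - 3*y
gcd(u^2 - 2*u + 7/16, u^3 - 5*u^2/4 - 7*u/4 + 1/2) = u - 1/4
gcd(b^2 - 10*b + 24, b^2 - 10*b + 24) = b^2 - 10*b + 24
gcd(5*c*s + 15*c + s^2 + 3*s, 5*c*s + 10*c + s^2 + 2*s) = 5*c + s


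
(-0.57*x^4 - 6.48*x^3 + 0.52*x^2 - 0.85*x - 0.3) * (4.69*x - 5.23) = -2.6733*x^5 - 27.4101*x^4 + 36.3292*x^3 - 6.7061*x^2 + 3.0385*x + 1.569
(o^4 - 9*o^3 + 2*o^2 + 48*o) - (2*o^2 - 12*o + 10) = o^4 - 9*o^3 + 60*o - 10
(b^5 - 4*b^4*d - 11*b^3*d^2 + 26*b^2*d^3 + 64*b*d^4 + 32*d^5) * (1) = b^5 - 4*b^4*d - 11*b^3*d^2 + 26*b^2*d^3 + 64*b*d^4 + 32*d^5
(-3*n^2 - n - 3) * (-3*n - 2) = 9*n^3 + 9*n^2 + 11*n + 6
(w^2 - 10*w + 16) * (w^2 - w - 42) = w^4 - 11*w^3 - 16*w^2 + 404*w - 672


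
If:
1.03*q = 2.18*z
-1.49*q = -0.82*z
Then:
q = 0.00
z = 0.00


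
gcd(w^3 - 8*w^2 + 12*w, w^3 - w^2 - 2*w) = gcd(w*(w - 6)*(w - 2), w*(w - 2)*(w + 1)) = w^2 - 2*w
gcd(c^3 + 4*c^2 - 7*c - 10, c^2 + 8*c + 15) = c + 5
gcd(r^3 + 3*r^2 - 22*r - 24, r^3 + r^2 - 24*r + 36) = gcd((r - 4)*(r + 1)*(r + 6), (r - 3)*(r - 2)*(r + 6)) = r + 6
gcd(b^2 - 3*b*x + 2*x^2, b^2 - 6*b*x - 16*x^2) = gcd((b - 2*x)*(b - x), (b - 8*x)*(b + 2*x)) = 1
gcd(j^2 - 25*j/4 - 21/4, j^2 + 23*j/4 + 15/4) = j + 3/4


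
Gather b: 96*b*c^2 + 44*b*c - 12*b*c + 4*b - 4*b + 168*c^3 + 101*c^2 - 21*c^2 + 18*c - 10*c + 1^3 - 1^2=b*(96*c^2 + 32*c) + 168*c^3 + 80*c^2 + 8*c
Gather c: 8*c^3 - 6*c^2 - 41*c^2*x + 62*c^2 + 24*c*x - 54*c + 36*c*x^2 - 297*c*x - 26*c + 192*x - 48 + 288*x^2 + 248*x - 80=8*c^3 + c^2*(56 - 41*x) + c*(36*x^2 - 273*x - 80) + 288*x^2 + 440*x - 128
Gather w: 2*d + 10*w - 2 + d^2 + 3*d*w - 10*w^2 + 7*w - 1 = d^2 + 2*d - 10*w^2 + w*(3*d + 17) - 3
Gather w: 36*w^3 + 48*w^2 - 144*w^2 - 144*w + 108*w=36*w^3 - 96*w^2 - 36*w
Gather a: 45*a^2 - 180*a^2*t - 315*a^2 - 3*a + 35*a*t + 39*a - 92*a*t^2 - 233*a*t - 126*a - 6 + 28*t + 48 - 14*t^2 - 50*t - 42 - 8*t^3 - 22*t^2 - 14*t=a^2*(-180*t - 270) + a*(-92*t^2 - 198*t - 90) - 8*t^3 - 36*t^2 - 36*t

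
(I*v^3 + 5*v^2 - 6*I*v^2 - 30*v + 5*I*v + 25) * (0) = 0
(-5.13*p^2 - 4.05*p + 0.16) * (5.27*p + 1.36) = -27.0351*p^3 - 28.3203*p^2 - 4.6648*p + 0.2176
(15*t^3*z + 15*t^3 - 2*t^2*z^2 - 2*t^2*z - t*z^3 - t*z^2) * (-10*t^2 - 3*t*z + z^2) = -150*t^5*z - 150*t^5 - 25*t^4*z^2 - 25*t^4*z + 31*t^3*z^3 + 31*t^3*z^2 + t^2*z^4 + t^2*z^3 - t*z^5 - t*z^4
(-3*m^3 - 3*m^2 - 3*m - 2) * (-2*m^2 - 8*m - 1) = 6*m^5 + 30*m^4 + 33*m^3 + 31*m^2 + 19*m + 2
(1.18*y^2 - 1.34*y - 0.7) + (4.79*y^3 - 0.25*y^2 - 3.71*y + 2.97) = 4.79*y^3 + 0.93*y^2 - 5.05*y + 2.27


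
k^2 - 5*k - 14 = (k - 7)*(k + 2)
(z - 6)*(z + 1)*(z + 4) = z^3 - z^2 - 26*z - 24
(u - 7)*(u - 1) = u^2 - 8*u + 7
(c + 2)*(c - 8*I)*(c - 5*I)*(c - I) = c^4 + 2*c^3 - 14*I*c^3 - 53*c^2 - 28*I*c^2 - 106*c + 40*I*c + 80*I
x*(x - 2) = x^2 - 2*x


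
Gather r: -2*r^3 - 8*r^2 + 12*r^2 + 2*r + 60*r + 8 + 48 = -2*r^3 + 4*r^2 + 62*r + 56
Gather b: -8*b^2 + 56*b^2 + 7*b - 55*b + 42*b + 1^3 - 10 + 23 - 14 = 48*b^2 - 6*b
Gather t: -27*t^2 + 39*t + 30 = -27*t^2 + 39*t + 30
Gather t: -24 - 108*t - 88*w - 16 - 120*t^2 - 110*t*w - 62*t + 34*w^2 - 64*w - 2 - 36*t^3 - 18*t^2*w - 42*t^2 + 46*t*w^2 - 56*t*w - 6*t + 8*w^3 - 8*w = -36*t^3 + t^2*(-18*w - 162) + t*(46*w^2 - 166*w - 176) + 8*w^3 + 34*w^2 - 160*w - 42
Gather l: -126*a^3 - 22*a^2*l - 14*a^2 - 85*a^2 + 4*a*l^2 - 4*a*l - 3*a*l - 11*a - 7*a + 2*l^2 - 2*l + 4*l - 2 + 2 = -126*a^3 - 99*a^2 - 18*a + l^2*(4*a + 2) + l*(-22*a^2 - 7*a + 2)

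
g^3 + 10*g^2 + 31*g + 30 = (g + 2)*(g + 3)*(g + 5)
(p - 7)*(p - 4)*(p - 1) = p^3 - 12*p^2 + 39*p - 28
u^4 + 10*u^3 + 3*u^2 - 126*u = u*(u - 3)*(u + 6)*(u + 7)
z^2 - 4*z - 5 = (z - 5)*(z + 1)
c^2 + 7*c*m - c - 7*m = (c - 1)*(c + 7*m)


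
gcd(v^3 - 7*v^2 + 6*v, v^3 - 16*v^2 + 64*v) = v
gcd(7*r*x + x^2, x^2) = x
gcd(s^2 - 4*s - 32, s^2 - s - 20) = s + 4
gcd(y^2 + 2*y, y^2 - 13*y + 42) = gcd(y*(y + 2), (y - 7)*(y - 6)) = 1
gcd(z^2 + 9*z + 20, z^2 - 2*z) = 1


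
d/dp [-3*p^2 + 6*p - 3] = 6 - 6*p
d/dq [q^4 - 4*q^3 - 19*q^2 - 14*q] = 4*q^3 - 12*q^2 - 38*q - 14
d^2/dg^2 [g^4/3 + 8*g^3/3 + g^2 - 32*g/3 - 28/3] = 4*g^2 + 16*g + 2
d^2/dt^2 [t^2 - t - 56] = 2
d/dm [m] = 1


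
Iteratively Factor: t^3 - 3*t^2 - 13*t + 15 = (t - 1)*(t^2 - 2*t - 15) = (t - 1)*(t + 3)*(t - 5)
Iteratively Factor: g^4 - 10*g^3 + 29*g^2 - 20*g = (g - 1)*(g^3 - 9*g^2 + 20*g) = (g - 4)*(g - 1)*(g^2 - 5*g) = g*(g - 4)*(g - 1)*(g - 5)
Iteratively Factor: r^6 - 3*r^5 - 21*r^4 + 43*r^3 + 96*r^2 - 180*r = (r)*(r^5 - 3*r^4 - 21*r^3 + 43*r^2 + 96*r - 180) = r*(r + 3)*(r^4 - 6*r^3 - 3*r^2 + 52*r - 60) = r*(r - 5)*(r + 3)*(r^3 - r^2 - 8*r + 12) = r*(r - 5)*(r + 3)^2*(r^2 - 4*r + 4) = r*(r - 5)*(r - 2)*(r + 3)^2*(r - 2)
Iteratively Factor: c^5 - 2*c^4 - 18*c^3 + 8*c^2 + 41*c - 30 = (c + 2)*(c^4 - 4*c^3 - 10*c^2 + 28*c - 15) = (c - 1)*(c + 2)*(c^3 - 3*c^2 - 13*c + 15) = (c - 1)^2*(c + 2)*(c^2 - 2*c - 15) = (c - 5)*(c - 1)^2*(c + 2)*(c + 3)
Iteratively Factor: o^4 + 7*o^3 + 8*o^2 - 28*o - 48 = (o + 4)*(o^3 + 3*o^2 - 4*o - 12) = (o - 2)*(o + 4)*(o^2 + 5*o + 6) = (o - 2)*(o + 2)*(o + 4)*(o + 3)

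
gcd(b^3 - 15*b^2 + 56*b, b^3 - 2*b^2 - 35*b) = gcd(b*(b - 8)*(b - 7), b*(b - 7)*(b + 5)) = b^2 - 7*b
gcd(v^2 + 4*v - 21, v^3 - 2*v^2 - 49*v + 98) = v + 7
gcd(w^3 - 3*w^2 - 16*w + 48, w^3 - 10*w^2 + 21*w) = w - 3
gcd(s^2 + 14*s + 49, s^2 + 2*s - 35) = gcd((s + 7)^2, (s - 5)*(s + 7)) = s + 7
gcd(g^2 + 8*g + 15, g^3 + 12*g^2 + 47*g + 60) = g^2 + 8*g + 15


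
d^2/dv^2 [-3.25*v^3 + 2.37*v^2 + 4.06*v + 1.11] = 4.74 - 19.5*v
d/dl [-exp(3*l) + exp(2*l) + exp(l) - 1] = (-3*exp(2*l) + 2*exp(l) + 1)*exp(l)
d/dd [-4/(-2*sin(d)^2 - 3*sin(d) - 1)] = -4*(4*sin(d) + 3)*cos(d)/(2*sin(d)^2 + 3*sin(d) + 1)^2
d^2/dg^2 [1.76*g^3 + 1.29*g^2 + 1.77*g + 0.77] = 10.56*g + 2.58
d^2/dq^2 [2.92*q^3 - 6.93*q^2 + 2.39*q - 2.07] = 17.52*q - 13.86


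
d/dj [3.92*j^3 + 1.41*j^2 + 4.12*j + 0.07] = 11.76*j^2 + 2.82*j + 4.12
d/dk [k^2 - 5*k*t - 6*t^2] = 2*k - 5*t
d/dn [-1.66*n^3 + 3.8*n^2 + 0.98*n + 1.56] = -4.98*n^2 + 7.6*n + 0.98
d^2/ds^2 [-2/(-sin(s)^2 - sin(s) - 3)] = 2*(-4*sin(s)^4 - 3*sin(s)^3 + 17*sin(s)^2 + 9*sin(s) - 4)/(sin(s)^2 + sin(s) + 3)^3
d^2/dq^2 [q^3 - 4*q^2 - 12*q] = 6*q - 8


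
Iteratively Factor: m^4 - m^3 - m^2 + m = (m)*(m^3 - m^2 - m + 1) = m*(m + 1)*(m^2 - 2*m + 1) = m*(m - 1)*(m + 1)*(m - 1)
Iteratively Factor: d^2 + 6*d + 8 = (d + 4)*(d + 2)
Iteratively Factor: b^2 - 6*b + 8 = (b - 4)*(b - 2)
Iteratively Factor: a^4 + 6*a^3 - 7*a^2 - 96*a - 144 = (a - 4)*(a^3 + 10*a^2 + 33*a + 36) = (a - 4)*(a + 3)*(a^2 + 7*a + 12) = (a - 4)*(a + 3)*(a + 4)*(a + 3)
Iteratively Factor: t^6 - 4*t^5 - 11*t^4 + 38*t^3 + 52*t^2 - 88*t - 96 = (t - 3)*(t^5 - t^4 - 14*t^3 - 4*t^2 + 40*t + 32) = (t - 4)*(t - 3)*(t^4 + 3*t^3 - 2*t^2 - 12*t - 8) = (t - 4)*(t - 3)*(t + 1)*(t^3 + 2*t^2 - 4*t - 8) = (t - 4)*(t - 3)*(t + 1)*(t + 2)*(t^2 - 4) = (t - 4)*(t - 3)*(t + 1)*(t + 2)^2*(t - 2)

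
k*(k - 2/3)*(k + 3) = k^3 + 7*k^2/3 - 2*k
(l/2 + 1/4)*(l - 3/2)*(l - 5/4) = l^3/2 - 9*l^2/8 + l/4 + 15/32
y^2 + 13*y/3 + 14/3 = (y + 2)*(y + 7/3)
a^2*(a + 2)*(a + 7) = a^4 + 9*a^3 + 14*a^2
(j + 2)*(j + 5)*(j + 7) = j^3 + 14*j^2 + 59*j + 70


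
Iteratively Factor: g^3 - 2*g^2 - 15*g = (g + 3)*(g^2 - 5*g) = g*(g + 3)*(g - 5)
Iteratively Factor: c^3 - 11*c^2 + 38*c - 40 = (c - 4)*(c^2 - 7*c + 10) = (c - 4)*(c - 2)*(c - 5)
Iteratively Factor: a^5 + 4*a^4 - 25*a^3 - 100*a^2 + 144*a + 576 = (a - 3)*(a^4 + 7*a^3 - 4*a^2 - 112*a - 192) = (a - 3)*(a + 4)*(a^3 + 3*a^2 - 16*a - 48) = (a - 3)*(a + 4)^2*(a^2 - a - 12) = (a - 4)*(a - 3)*(a + 4)^2*(a + 3)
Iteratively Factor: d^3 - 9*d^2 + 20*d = (d - 4)*(d^2 - 5*d) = (d - 5)*(d - 4)*(d)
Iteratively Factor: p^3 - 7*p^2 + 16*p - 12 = (p - 2)*(p^2 - 5*p + 6) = (p - 3)*(p - 2)*(p - 2)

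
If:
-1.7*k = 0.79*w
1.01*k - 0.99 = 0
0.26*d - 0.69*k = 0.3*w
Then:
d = 0.17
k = 0.98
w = -2.11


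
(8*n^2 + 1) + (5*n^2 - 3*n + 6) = 13*n^2 - 3*n + 7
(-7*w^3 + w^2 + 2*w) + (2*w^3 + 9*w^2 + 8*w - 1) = -5*w^3 + 10*w^2 + 10*w - 1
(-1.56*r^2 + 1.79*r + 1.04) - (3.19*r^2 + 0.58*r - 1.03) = -4.75*r^2 + 1.21*r + 2.07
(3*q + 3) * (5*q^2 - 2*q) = 15*q^3 + 9*q^2 - 6*q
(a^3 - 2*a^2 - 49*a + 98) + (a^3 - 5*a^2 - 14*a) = 2*a^3 - 7*a^2 - 63*a + 98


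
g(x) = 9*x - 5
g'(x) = 9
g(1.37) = 7.33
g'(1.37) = 9.00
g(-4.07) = -41.63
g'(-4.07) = 9.00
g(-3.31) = -34.79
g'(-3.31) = 9.00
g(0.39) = -1.49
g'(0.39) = 9.00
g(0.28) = -2.48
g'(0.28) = 9.00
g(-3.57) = -37.13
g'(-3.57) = 9.00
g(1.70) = 10.30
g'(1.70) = 9.00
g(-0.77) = -11.93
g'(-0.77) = 9.00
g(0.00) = -5.00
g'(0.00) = 9.00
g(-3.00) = -32.00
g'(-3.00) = 9.00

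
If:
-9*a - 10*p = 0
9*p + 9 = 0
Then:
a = 10/9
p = -1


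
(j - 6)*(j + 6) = j^2 - 36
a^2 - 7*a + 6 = (a - 6)*(a - 1)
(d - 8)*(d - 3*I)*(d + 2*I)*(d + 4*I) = d^4 - 8*d^3 + 3*I*d^3 + 10*d^2 - 24*I*d^2 - 80*d + 24*I*d - 192*I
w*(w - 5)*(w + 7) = w^3 + 2*w^2 - 35*w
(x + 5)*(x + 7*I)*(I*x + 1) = I*x^3 - 6*x^2 + 5*I*x^2 - 30*x + 7*I*x + 35*I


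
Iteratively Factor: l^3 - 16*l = (l - 4)*(l^2 + 4*l) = l*(l - 4)*(l + 4)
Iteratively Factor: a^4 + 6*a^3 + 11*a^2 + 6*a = (a)*(a^3 + 6*a^2 + 11*a + 6) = a*(a + 1)*(a^2 + 5*a + 6) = a*(a + 1)*(a + 3)*(a + 2)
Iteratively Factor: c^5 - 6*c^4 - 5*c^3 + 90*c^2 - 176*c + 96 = (c - 1)*(c^4 - 5*c^3 - 10*c^2 + 80*c - 96) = (c - 2)*(c - 1)*(c^3 - 3*c^2 - 16*c + 48) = (c - 4)*(c - 2)*(c - 1)*(c^2 + c - 12) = (c - 4)*(c - 2)*(c - 1)*(c + 4)*(c - 3)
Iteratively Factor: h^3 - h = (h - 1)*(h^2 + h) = (h - 1)*(h + 1)*(h)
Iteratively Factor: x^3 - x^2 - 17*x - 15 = (x + 1)*(x^2 - 2*x - 15) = (x + 1)*(x + 3)*(x - 5)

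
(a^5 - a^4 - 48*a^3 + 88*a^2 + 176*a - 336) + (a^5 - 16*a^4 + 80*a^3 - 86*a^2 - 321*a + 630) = 2*a^5 - 17*a^4 + 32*a^3 + 2*a^2 - 145*a + 294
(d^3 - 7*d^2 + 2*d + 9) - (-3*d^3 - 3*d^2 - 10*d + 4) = 4*d^3 - 4*d^2 + 12*d + 5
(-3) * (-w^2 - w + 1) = 3*w^2 + 3*w - 3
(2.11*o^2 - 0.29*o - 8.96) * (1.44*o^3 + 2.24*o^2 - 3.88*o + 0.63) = 3.0384*o^5 + 4.3088*o^4 - 21.7388*o^3 - 17.6159*o^2 + 34.5821*o - 5.6448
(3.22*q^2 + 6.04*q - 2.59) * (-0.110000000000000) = -0.3542*q^2 - 0.6644*q + 0.2849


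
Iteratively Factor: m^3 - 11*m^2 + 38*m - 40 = (m - 2)*(m^2 - 9*m + 20) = (m - 4)*(m - 2)*(m - 5)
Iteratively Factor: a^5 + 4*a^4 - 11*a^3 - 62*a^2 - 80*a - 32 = (a + 2)*(a^4 + 2*a^3 - 15*a^2 - 32*a - 16) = (a - 4)*(a + 2)*(a^3 + 6*a^2 + 9*a + 4) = (a - 4)*(a + 1)*(a + 2)*(a^2 + 5*a + 4) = (a - 4)*(a + 1)*(a + 2)*(a + 4)*(a + 1)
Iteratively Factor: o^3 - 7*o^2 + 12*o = (o - 4)*(o^2 - 3*o) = (o - 4)*(o - 3)*(o)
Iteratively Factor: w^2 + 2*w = (w)*(w + 2)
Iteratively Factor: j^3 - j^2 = (j)*(j^2 - j) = j^2*(j - 1)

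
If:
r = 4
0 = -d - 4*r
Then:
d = -16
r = 4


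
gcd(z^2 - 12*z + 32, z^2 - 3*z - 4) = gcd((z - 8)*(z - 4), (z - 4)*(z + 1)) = z - 4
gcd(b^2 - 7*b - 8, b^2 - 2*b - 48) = b - 8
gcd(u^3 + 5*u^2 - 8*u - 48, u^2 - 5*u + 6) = u - 3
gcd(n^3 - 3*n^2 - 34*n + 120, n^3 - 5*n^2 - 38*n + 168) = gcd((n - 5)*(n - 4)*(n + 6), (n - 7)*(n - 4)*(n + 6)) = n^2 + 2*n - 24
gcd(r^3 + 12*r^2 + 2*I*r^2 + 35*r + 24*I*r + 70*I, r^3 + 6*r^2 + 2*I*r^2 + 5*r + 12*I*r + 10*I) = r^2 + r*(5 + 2*I) + 10*I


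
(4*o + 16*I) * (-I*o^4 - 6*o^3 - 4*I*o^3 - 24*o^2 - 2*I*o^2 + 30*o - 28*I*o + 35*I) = -4*I*o^5 - 8*o^4 - 16*I*o^4 - 32*o^3 - 104*I*o^3 + 152*o^2 - 496*I*o^2 + 448*o + 620*I*o - 560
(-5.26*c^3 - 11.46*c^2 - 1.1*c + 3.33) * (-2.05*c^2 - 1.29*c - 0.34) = 10.783*c^5 + 30.2784*c^4 + 18.8268*c^3 - 1.5111*c^2 - 3.9217*c - 1.1322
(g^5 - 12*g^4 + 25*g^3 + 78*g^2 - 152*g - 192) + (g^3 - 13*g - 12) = g^5 - 12*g^4 + 26*g^3 + 78*g^2 - 165*g - 204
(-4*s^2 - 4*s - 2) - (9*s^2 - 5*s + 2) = -13*s^2 + s - 4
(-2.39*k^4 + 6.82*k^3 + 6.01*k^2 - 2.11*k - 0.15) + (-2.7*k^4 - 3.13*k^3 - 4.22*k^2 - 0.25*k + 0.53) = -5.09*k^4 + 3.69*k^3 + 1.79*k^2 - 2.36*k + 0.38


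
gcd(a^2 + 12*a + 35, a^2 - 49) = a + 7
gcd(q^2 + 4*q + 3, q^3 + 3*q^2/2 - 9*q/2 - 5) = q + 1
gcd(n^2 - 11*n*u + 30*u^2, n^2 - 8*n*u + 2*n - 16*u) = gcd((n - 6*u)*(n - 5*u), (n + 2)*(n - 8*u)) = 1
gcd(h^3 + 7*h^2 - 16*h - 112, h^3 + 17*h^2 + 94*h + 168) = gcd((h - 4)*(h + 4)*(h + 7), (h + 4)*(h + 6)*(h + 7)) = h^2 + 11*h + 28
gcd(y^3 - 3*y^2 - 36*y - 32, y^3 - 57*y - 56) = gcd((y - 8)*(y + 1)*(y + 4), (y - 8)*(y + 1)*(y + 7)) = y^2 - 7*y - 8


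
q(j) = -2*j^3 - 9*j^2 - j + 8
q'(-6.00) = -109.00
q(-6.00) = 122.00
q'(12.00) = -1081.00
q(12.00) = -4756.00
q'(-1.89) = 11.59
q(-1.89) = -8.76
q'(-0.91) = 10.41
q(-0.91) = 2.96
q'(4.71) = -218.88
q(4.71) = -405.34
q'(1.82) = -53.63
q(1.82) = -35.69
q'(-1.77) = 12.06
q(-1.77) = -7.34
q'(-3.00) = -1.00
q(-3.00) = -16.00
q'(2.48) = -82.54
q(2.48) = -80.34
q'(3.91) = -163.11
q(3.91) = -253.06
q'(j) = -6*j^2 - 18*j - 1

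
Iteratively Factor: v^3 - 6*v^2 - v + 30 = (v - 3)*(v^2 - 3*v - 10) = (v - 3)*(v + 2)*(v - 5)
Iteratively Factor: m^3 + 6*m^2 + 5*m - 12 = (m - 1)*(m^2 + 7*m + 12) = (m - 1)*(m + 3)*(m + 4)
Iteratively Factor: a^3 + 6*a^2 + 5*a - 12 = (a + 3)*(a^2 + 3*a - 4) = (a + 3)*(a + 4)*(a - 1)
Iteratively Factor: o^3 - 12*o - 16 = (o + 2)*(o^2 - 2*o - 8) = (o - 4)*(o + 2)*(o + 2)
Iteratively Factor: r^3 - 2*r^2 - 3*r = (r)*(r^2 - 2*r - 3) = r*(r - 3)*(r + 1)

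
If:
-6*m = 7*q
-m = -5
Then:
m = 5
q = -30/7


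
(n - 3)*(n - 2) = n^2 - 5*n + 6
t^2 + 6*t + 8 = (t + 2)*(t + 4)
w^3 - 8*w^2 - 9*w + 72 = (w - 8)*(w - 3)*(w + 3)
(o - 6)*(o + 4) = o^2 - 2*o - 24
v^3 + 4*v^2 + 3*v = v*(v + 1)*(v + 3)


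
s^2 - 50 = (s - 5*sqrt(2))*(s + 5*sqrt(2))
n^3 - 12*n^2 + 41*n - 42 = (n - 7)*(n - 3)*(n - 2)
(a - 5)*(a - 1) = a^2 - 6*a + 5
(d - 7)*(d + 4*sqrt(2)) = d^2 - 7*d + 4*sqrt(2)*d - 28*sqrt(2)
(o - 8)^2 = o^2 - 16*o + 64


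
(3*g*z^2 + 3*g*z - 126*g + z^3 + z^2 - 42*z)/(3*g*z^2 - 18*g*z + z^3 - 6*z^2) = (z + 7)/z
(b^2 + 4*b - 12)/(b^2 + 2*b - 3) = (b^2 + 4*b - 12)/(b^2 + 2*b - 3)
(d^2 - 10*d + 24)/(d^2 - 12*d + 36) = (d - 4)/(d - 6)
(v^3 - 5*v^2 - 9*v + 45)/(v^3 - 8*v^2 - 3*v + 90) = (v - 3)/(v - 6)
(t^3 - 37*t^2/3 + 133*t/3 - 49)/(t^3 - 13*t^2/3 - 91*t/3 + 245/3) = (t - 3)/(t + 5)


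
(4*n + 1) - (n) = 3*n + 1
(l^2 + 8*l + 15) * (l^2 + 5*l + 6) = l^4 + 13*l^3 + 61*l^2 + 123*l + 90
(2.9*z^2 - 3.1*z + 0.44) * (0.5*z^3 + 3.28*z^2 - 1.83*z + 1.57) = 1.45*z^5 + 7.962*z^4 - 15.255*z^3 + 11.6692*z^2 - 5.6722*z + 0.6908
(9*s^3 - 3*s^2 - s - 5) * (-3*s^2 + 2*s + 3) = -27*s^5 + 27*s^4 + 24*s^3 + 4*s^2 - 13*s - 15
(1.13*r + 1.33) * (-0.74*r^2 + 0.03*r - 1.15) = -0.8362*r^3 - 0.9503*r^2 - 1.2596*r - 1.5295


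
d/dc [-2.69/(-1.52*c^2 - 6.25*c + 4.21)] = (-8.1776*c - 16.8125)/(1.52*c^2 + 6.25*c - 4.21)^2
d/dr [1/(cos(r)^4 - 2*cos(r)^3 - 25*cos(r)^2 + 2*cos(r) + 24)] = (-47*cos(r) - 3*cos(2*r) + cos(3*r) - 1)/((cos(r) - 6)^2*(cos(r) + 4)^2*sin(r)^3)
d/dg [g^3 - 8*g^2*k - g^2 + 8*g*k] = 3*g^2 - 16*g*k - 2*g + 8*k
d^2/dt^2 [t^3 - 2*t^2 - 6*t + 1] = 6*t - 4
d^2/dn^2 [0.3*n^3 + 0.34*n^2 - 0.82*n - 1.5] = 1.8*n + 0.68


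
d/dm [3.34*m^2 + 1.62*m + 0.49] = 6.68*m + 1.62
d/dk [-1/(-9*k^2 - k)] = (-18*k - 1)/(k^2*(9*k + 1)^2)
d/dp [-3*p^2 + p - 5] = 1 - 6*p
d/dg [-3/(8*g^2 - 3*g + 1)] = 3*(16*g - 3)/(8*g^2 - 3*g + 1)^2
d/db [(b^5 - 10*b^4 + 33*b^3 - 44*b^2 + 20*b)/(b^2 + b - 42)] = (3*b^6 - 16*b^5 - 207*b^4 + 1746*b^3 - 4222*b^2 + 3696*b - 840)/(b^4 + 2*b^3 - 83*b^2 - 84*b + 1764)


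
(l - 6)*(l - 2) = l^2 - 8*l + 12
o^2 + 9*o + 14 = (o + 2)*(o + 7)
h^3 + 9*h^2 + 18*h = h*(h + 3)*(h + 6)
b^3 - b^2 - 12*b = b*(b - 4)*(b + 3)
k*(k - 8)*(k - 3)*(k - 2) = k^4 - 13*k^3 + 46*k^2 - 48*k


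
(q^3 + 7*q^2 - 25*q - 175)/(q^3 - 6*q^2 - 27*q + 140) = (q^2 + 2*q - 35)/(q^2 - 11*q + 28)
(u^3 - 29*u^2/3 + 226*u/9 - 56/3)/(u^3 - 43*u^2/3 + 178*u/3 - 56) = (u - 7/3)/(u - 7)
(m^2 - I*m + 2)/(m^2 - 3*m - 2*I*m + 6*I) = (m + I)/(m - 3)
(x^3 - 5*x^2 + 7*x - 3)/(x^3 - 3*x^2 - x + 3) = (x - 1)/(x + 1)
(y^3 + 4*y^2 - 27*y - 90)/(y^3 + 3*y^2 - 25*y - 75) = (y + 6)/(y + 5)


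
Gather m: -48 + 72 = 24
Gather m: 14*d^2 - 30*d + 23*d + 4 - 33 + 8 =14*d^2 - 7*d - 21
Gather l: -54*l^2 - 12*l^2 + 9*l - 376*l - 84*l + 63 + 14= -66*l^2 - 451*l + 77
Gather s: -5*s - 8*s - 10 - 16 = -13*s - 26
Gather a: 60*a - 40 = 60*a - 40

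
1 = 1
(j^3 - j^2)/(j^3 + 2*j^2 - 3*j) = j/(j + 3)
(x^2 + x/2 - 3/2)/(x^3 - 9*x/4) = 2*(x - 1)/(x*(2*x - 3))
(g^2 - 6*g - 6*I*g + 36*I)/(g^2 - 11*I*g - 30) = (g - 6)/(g - 5*I)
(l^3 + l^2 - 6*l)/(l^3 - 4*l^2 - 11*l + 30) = l/(l - 5)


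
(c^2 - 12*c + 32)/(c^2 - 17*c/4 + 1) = 4*(c - 8)/(4*c - 1)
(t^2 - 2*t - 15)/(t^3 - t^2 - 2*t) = (-t^2 + 2*t + 15)/(t*(-t^2 + t + 2))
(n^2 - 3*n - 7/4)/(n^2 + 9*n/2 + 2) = (n - 7/2)/(n + 4)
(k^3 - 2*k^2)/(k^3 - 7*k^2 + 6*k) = k*(k - 2)/(k^2 - 7*k + 6)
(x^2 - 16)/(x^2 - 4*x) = (x + 4)/x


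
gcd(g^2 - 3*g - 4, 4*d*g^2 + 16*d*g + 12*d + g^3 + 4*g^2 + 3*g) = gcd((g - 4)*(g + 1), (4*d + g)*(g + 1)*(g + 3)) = g + 1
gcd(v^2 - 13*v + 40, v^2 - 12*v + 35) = v - 5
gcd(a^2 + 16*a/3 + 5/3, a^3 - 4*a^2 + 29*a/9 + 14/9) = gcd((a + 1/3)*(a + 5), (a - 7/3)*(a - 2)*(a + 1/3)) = a + 1/3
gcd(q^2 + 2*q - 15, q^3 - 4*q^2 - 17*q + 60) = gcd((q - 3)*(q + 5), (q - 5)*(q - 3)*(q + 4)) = q - 3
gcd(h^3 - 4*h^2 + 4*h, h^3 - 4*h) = h^2 - 2*h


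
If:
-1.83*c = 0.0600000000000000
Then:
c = -0.03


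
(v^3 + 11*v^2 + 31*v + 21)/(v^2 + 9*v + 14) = (v^2 + 4*v + 3)/(v + 2)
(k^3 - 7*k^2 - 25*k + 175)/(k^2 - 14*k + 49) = (k^2 - 25)/(k - 7)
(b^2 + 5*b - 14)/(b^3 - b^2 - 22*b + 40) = (b + 7)/(b^2 + b - 20)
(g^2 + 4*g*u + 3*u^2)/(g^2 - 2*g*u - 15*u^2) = (-g - u)/(-g + 5*u)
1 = 1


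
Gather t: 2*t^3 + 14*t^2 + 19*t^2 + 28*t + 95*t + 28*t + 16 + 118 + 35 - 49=2*t^3 + 33*t^2 + 151*t + 120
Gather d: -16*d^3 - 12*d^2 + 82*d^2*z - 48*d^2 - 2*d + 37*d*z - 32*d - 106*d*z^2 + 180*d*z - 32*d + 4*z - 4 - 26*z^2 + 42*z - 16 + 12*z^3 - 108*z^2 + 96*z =-16*d^3 + d^2*(82*z - 60) + d*(-106*z^2 + 217*z - 66) + 12*z^3 - 134*z^2 + 142*z - 20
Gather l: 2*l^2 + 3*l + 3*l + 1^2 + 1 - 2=2*l^2 + 6*l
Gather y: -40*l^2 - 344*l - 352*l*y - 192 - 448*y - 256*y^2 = -40*l^2 - 344*l - 256*y^2 + y*(-352*l - 448) - 192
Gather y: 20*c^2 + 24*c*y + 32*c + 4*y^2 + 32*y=20*c^2 + 32*c + 4*y^2 + y*(24*c + 32)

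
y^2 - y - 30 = (y - 6)*(y + 5)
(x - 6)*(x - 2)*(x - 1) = x^3 - 9*x^2 + 20*x - 12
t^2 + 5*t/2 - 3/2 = (t - 1/2)*(t + 3)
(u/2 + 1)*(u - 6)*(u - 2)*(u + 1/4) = u^4/2 - 23*u^3/8 - 11*u^2/4 + 23*u/2 + 3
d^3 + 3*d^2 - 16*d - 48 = (d - 4)*(d + 3)*(d + 4)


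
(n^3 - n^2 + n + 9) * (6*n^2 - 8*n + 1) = 6*n^5 - 14*n^4 + 15*n^3 + 45*n^2 - 71*n + 9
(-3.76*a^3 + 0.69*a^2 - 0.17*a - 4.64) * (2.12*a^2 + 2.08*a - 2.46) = -7.9712*a^5 - 6.358*a^4 + 10.3244*a^3 - 11.8878*a^2 - 9.233*a + 11.4144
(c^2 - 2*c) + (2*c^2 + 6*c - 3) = 3*c^2 + 4*c - 3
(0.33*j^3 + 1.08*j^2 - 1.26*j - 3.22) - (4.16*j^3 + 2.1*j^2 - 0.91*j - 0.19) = -3.83*j^3 - 1.02*j^2 - 0.35*j - 3.03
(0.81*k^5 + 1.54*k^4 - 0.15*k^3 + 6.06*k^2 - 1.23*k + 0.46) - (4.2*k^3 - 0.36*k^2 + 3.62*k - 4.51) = 0.81*k^5 + 1.54*k^4 - 4.35*k^3 + 6.42*k^2 - 4.85*k + 4.97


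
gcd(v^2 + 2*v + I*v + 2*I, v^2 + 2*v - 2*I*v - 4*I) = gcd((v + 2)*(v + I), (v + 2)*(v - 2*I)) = v + 2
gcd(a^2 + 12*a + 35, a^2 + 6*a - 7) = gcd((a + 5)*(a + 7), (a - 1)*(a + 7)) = a + 7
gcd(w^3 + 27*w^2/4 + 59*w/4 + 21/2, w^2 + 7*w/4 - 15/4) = w + 3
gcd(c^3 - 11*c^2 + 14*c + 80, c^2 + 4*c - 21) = 1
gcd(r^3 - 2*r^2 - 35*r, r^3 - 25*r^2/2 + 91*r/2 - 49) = r - 7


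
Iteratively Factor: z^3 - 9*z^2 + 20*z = (z - 4)*(z^2 - 5*z) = z*(z - 4)*(z - 5)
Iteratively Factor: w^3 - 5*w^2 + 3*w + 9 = (w - 3)*(w^2 - 2*w - 3) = (w - 3)*(w + 1)*(w - 3)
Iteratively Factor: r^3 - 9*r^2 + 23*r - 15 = (r - 5)*(r^2 - 4*r + 3) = (r - 5)*(r - 3)*(r - 1)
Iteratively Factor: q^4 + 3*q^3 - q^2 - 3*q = (q + 1)*(q^3 + 2*q^2 - 3*q) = (q + 1)*(q + 3)*(q^2 - q) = q*(q + 1)*(q + 3)*(q - 1)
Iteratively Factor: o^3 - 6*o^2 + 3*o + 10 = (o - 5)*(o^2 - o - 2) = (o - 5)*(o - 2)*(o + 1)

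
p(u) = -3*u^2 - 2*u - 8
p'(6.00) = -38.00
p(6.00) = -128.00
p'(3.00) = -20.00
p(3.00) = -41.00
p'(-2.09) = 10.54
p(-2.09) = -16.92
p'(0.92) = -7.52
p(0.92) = -12.38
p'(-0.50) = 1.00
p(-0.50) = -7.75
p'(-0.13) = -1.22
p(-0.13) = -7.79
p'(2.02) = -14.12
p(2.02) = -24.28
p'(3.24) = -21.44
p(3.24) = -45.97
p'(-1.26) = 5.56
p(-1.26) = -10.24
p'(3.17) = -21.02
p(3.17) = -44.49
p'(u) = -6*u - 2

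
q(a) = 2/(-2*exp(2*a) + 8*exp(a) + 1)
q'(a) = 2*(4*exp(2*a) - 8*exp(a))/(-2*exp(2*a) + 8*exp(a) + 1)^2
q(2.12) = -0.03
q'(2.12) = 0.08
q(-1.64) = 0.81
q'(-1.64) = -0.46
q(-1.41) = 0.71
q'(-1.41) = -0.43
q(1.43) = -4.05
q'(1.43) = 299.11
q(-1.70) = 0.84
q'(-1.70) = -0.46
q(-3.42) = 1.59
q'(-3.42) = -0.32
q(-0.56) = 0.41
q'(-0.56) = -0.27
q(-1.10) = 0.58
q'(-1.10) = -0.37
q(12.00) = 0.00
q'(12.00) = 0.00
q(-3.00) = 1.44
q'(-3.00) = -0.40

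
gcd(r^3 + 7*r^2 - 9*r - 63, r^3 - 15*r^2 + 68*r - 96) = r - 3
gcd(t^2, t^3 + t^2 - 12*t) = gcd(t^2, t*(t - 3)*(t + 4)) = t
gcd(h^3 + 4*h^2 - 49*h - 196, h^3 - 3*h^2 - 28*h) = h^2 - 3*h - 28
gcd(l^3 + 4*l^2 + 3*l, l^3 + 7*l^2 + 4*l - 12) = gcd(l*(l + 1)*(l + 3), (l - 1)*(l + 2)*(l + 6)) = 1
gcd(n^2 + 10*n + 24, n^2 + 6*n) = n + 6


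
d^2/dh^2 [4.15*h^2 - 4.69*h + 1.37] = 8.30000000000000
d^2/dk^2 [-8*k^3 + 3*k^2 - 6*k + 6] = 6 - 48*k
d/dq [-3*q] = -3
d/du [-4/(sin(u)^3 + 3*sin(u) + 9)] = 12*(sin(u)^2 + 1)*cos(u)/(sin(u)^3 + 3*sin(u) + 9)^2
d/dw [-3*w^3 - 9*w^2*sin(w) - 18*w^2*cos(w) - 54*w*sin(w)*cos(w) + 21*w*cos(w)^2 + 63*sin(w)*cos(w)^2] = 18*w^2*sin(w) - 9*w^2*cos(w) - 9*w^2 - 18*w*sin(w) - 21*w*sin(2*w) - 36*w*cos(w) - 54*w*cos(2*w) - 27*sin(2*w) + 63*cos(w)/4 + 21*cos(2*w)/2 + 189*cos(3*w)/4 + 21/2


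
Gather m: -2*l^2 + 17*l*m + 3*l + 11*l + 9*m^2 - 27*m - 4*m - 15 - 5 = -2*l^2 + 14*l + 9*m^2 + m*(17*l - 31) - 20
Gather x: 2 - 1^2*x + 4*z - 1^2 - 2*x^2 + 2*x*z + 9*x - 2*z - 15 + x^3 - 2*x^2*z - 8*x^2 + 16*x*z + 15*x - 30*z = x^3 + x^2*(-2*z - 10) + x*(18*z + 23) - 28*z - 14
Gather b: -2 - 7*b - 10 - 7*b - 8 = -14*b - 20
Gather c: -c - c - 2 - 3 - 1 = -2*c - 6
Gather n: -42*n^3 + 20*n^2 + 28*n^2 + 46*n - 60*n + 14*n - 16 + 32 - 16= -42*n^3 + 48*n^2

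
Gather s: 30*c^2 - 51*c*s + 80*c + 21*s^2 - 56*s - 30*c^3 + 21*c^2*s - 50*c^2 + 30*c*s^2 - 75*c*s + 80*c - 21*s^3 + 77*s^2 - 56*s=-30*c^3 - 20*c^2 + 160*c - 21*s^3 + s^2*(30*c + 98) + s*(21*c^2 - 126*c - 112)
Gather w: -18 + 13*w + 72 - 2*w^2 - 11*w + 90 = -2*w^2 + 2*w + 144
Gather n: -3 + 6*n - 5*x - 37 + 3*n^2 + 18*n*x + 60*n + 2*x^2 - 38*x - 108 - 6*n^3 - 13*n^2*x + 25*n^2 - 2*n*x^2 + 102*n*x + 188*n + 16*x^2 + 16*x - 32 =-6*n^3 + n^2*(28 - 13*x) + n*(-2*x^2 + 120*x + 254) + 18*x^2 - 27*x - 180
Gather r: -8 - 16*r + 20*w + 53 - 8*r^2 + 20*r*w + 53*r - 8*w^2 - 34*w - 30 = -8*r^2 + r*(20*w + 37) - 8*w^2 - 14*w + 15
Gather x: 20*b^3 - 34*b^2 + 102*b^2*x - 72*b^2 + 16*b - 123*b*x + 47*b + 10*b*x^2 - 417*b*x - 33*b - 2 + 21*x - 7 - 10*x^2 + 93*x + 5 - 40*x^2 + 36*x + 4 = 20*b^3 - 106*b^2 + 30*b + x^2*(10*b - 50) + x*(102*b^2 - 540*b + 150)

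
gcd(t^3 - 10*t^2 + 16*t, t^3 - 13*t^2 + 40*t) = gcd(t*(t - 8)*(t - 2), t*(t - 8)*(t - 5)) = t^2 - 8*t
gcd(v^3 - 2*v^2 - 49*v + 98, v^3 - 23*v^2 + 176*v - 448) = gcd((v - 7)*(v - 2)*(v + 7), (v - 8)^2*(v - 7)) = v - 7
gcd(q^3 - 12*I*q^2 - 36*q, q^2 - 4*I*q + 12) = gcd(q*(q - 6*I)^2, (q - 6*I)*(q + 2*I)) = q - 6*I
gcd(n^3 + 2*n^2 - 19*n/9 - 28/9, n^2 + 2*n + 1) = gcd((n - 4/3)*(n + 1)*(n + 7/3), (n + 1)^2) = n + 1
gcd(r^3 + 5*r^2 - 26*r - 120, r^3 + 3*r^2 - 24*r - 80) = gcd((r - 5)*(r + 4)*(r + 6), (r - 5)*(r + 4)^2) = r^2 - r - 20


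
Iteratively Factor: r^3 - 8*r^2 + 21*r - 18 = (r - 3)*(r^2 - 5*r + 6) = (r - 3)*(r - 2)*(r - 3)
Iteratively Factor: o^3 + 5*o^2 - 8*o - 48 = (o - 3)*(o^2 + 8*o + 16) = (o - 3)*(o + 4)*(o + 4)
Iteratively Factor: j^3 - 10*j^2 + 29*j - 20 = (j - 4)*(j^2 - 6*j + 5) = (j - 5)*(j - 4)*(j - 1)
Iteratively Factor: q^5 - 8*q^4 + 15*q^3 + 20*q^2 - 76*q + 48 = (q - 4)*(q^4 - 4*q^3 - q^2 + 16*q - 12) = (q - 4)*(q - 1)*(q^3 - 3*q^2 - 4*q + 12) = (q - 4)*(q - 3)*(q - 1)*(q^2 - 4) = (q - 4)*(q - 3)*(q - 2)*(q - 1)*(q + 2)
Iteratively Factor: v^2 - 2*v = (v)*(v - 2)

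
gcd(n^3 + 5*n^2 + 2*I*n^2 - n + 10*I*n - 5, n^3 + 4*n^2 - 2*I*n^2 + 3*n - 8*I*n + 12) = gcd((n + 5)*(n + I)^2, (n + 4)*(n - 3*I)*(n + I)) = n + I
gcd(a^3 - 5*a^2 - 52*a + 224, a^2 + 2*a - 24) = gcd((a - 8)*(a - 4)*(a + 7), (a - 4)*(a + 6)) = a - 4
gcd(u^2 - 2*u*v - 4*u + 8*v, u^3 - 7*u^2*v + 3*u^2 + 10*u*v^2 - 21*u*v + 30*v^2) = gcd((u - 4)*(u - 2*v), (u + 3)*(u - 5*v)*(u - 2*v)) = u - 2*v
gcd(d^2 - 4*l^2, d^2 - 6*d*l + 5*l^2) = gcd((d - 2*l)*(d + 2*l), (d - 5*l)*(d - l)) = 1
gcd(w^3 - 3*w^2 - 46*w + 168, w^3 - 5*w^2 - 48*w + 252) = w^2 + w - 42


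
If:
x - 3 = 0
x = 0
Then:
No Solution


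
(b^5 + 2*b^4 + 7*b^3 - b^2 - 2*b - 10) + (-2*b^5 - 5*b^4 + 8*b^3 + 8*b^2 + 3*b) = -b^5 - 3*b^4 + 15*b^3 + 7*b^2 + b - 10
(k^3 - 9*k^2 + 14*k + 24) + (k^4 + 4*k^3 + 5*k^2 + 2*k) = k^4 + 5*k^3 - 4*k^2 + 16*k + 24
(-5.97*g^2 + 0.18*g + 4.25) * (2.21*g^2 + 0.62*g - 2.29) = -13.1937*g^4 - 3.3036*g^3 + 23.1754*g^2 + 2.2228*g - 9.7325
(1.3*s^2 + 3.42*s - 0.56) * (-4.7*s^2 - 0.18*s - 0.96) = -6.11*s^4 - 16.308*s^3 + 0.768400000000001*s^2 - 3.1824*s + 0.5376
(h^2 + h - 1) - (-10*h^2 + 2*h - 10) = 11*h^2 - h + 9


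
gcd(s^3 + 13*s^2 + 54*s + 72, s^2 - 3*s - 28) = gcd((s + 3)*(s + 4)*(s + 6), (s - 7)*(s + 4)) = s + 4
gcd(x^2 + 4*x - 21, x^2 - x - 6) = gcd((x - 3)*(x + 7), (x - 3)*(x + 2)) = x - 3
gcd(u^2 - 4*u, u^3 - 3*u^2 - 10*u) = u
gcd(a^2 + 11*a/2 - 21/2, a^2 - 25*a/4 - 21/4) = 1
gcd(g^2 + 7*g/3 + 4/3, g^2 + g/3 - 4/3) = g + 4/3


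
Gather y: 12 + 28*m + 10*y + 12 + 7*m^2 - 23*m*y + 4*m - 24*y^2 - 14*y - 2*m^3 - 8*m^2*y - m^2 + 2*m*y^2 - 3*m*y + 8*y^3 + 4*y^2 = -2*m^3 + 6*m^2 + 32*m + 8*y^3 + y^2*(2*m - 20) + y*(-8*m^2 - 26*m - 4) + 24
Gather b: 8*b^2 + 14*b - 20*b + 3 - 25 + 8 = 8*b^2 - 6*b - 14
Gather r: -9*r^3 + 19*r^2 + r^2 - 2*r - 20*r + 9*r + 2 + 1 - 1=-9*r^3 + 20*r^2 - 13*r + 2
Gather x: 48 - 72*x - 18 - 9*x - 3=27 - 81*x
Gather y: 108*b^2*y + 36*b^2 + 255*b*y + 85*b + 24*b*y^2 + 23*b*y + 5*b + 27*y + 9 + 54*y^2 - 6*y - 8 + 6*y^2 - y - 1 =36*b^2 + 90*b + y^2*(24*b + 60) + y*(108*b^2 + 278*b + 20)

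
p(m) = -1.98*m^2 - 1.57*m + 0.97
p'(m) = -3.96*m - 1.57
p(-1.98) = -3.68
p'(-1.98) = 6.27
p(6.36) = -89.11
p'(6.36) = -26.76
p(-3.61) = -19.17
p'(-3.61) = 12.73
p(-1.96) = -3.56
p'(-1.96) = 6.19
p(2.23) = -12.38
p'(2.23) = -10.40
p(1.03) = -2.75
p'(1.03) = -5.65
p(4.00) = -36.99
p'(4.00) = -17.41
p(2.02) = -10.28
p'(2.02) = -9.57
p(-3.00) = -12.14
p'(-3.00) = 10.31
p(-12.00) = -265.31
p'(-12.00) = 45.95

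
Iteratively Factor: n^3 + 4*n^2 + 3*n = (n + 1)*(n^2 + 3*n) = (n + 1)*(n + 3)*(n)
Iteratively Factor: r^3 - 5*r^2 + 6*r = (r)*(r^2 - 5*r + 6) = r*(r - 2)*(r - 3)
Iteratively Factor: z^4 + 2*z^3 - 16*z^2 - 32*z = (z)*(z^3 + 2*z^2 - 16*z - 32) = z*(z + 2)*(z^2 - 16) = z*(z - 4)*(z + 2)*(z + 4)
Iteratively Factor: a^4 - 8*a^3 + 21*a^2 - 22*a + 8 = (a - 4)*(a^3 - 4*a^2 + 5*a - 2) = (a - 4)*(a - 2)*(a^2 - 2*a + 1) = (a - 4)*(a - 2)*(a - 1)*(a - 1)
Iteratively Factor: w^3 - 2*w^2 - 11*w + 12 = (w - 1)*(w^2 - w - 12) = (w - 4)*(w - 1)*(w + 3)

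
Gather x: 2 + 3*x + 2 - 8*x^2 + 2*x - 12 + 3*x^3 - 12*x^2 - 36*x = 3*x^3 - 20*x^2 - 31*x - 8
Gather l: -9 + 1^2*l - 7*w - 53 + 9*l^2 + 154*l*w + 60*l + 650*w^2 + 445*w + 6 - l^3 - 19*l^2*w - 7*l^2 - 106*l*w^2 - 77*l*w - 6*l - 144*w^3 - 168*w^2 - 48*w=-l^3 + l^2*(2 - 19*w) + l*(-106*w^2 + 77*w + 55) - 144*w^3 + 482*w^2 + 390*w - 56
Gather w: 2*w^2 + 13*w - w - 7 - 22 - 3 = 2*w^2 + 12*w - 32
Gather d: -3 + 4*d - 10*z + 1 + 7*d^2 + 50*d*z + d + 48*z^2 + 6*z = 7*d^2 + d*(50*z + 5) + 48*z^2 - 4*z - 2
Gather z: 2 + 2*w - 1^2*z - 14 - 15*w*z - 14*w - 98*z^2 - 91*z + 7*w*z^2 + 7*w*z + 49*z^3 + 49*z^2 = -12*w + 49*z^3 + z^2*(7*w - 49) + z*(-8*w - 92) - 12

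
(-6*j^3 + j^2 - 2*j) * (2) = -12*j^3 + 2*j^2 - 4*j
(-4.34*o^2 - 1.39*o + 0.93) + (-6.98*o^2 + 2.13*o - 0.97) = -11.32*o^2 + 0.74*o - 0.0399999999999999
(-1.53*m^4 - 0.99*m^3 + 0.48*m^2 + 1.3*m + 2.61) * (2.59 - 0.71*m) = 1.0863*m^5 - 3.2598*m^4 - 2.9049*m^3 + 0.3202*m^2 + 1.5139*m + 6.7599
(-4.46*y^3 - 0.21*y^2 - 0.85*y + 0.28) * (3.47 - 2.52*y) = 11.2392*y^4 - 14.947*y^3 + 1.4133*y^2 - 3.6551*y + 0.9716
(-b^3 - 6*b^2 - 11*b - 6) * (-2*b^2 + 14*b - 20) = 2*b^5 - 2*b^4 - 42*b^3 - 22*b^2 + 136*b + 120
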